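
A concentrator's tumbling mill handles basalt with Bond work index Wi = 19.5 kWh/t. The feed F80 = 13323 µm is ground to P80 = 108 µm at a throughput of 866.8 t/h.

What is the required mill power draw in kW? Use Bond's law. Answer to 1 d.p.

W = 10 Wi (1/√P80 − 1/√F80)  [Bond]
W = 10·19.5·(1/√108 − 1/√13323) = 10·19.5·(0.087561) = 17.0745 kWh/t
Power = W × throughput = 17.0745 kWh/t × 866.8 t/h = 14800.2 kW

P = 14800.2 kW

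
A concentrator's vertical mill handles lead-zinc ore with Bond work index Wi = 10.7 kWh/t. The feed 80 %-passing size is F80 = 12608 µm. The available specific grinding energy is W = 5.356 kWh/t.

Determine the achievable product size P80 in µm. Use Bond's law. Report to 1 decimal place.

P80 = 287.6 µm

Bond: W = 10·Wi·(1/√P80 − 1/√F80)
1/√P80 = 1/√F80 + W/(10·Wi)
  = 5.3560/(10·10.7) + 1/√12608 = 0.050056 + 0.008906 = 0.058962
P80 = (1/0.058962)² = 16.9601² = 287.64 µm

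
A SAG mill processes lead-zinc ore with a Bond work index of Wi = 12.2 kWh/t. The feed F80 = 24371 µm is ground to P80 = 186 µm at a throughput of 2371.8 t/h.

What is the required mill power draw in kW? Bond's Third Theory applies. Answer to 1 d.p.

W = 10·Wi·[P80^(−½) − F80^(−½)]
W = 10·12.2·(1/√186 − 1/√24371) = 10·12.2·(0.066918) = 8.1640 kWh/t
Mill draw = 8.1640 × 2371.8 = 19363.3 kW

P = 19363.3 kW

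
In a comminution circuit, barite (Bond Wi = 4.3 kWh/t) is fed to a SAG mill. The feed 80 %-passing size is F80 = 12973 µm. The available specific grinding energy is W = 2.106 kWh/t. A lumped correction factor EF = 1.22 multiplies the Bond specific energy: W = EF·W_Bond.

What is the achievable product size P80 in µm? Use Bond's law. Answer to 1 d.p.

P80 = 417.8 µm

W = 10·Wi·[P80^(−½) − F80^(−½)]
W_Bond = W / EF = 2.106 / 1.22 = 1.7262 kWh/t
P80^(−½) = W_Bond/(10 Wi) + F80^(−½)
  = 1.7262/(10·4.3) + 1/√12973 = 0.040145 + 0.008780 = 0.048925
P80 = (1/0.048925)² = 20.4396² = 417.78 µm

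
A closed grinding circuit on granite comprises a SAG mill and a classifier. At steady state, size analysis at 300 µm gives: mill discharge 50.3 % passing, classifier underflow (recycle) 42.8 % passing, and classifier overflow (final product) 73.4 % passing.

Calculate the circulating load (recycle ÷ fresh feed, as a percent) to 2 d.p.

Balance %-passing 300 µm (r = R/F):
r = (o − d)/(d − u)
r = (73.4 − 50.3)/(50.3 − 42.8) = 23.1/7.5 = 3.0800
CL = 100·r = 308.00 %

CL = 308.00 %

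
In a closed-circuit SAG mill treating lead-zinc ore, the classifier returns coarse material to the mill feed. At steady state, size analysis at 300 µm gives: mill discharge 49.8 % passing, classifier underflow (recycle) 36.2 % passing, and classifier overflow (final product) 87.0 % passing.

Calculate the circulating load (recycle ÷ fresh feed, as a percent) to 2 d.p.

CL = 273.53 %

Mass balance on the −300 µm fraction:
(1+r)d = ru + o → r = (o−d)/(d−u)
r = (87.0 − 49.8)/(49.8 − 36.2) = 37.2/13.6 = 2.7353
CL = 100·r = 273.53 %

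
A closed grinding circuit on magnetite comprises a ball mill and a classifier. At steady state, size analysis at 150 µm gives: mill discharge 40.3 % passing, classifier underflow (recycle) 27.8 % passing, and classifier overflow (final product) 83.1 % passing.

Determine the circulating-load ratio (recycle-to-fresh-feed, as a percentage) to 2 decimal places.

CL = 342.40 %

Classifier node, passing 150 µm:
d + r·d = r·u + o → r(d−u) = o−d
r = (83.1 − 40.3)/(40.3 − 27.8) = 42.8/12.5 = 3.4240
CL = 100·r = 342.40 %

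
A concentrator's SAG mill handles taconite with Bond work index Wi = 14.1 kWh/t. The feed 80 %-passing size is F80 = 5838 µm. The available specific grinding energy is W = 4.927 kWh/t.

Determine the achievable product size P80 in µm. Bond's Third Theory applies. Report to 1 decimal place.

P80 = 433.5 µm

W = 10·Wi·(P80^(-½) − F80^(-½))
⇒ 1/√P80 = W/(10 Wi) + 1/√F80
  = 4.9270/(10·14.1) + 1/√5838 = 0.034943 + 0.013088 = 0.048031
P80 = (1/0.048031)² = 20.8198² = 433.47 µm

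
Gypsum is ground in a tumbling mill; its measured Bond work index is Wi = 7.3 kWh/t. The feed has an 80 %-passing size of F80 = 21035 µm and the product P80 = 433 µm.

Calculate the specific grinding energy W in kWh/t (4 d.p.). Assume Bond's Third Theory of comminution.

W = 3.0048 kWh/t

Bond: W = 10·Wi·(1/√P80 − 1/√F80)
1/√433 = 0.048057;  1/√21035 = 0.006895
W = 10·7.3·(0.048057 − 0.006895) = 3.0048 kWh/t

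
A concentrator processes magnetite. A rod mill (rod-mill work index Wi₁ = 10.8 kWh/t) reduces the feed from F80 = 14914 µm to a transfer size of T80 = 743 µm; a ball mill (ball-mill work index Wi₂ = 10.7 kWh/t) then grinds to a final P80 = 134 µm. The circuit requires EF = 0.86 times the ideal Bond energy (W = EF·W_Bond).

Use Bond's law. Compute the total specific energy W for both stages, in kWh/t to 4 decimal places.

W = 7.2203 kWh/t

W = 10 Wi (P80^-0.5 − F80^-0.5)
Stage 1 (14914→743 µm, Wi₁=10.8): W₁ = 10·10.8·(0.036686 − 0.008188) = 3.0778 kWh/t
Stage 2 (743→134 µm, Wi₂=10.7): W₂ = 10·10.7·(0.086387 − 0.036686) = 5.3179 kWh/t
W = W₁ + W₂ = 3.0778 + 5.3179 = 8.3957 kWh/t
Corrected W = EF·W_Bond = 0.86·8.3957 = 7.2203 kWh/t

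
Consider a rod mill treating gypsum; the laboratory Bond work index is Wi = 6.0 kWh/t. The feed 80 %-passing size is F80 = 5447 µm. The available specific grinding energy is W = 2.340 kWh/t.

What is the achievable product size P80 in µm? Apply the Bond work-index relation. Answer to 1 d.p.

P80 = 362.1 µm

W = 10 Wi (P80^-0.5 − F80^-0.5)
⇒ 1/√P80 = W/(10·Wi) + 1/√F80
  = 2.3400/(10·6.0) + 1/√5447 = 0.039000 + 0.013549 = 0.052549
P80 = (1/0.052549)² = 19.0297² = 362.13 µm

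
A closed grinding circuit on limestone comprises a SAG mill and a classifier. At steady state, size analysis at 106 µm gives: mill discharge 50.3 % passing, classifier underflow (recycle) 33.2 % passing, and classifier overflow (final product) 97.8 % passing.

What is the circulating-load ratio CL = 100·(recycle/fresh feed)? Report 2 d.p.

CL = 277.78 %

Let r = R/F. Size balance at 106 µm:
Fd + Rd = Ru + Fo ⇒ R/F = (o−d)/(d−u)
r = (97.8 − 50.3)/(50.3 − 33.2) = 47.5/17.1 = 2.7778
CL = 100·r = 277.78 %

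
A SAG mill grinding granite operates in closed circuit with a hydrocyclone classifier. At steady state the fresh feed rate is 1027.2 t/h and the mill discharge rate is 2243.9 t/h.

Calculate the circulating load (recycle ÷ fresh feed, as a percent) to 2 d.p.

CL = 118.45 %

Steady state: M = F + R.
R = M − F = 2243.9 − 1027.2 = 1216.7 t/h
CL = 100·R/F = 100·1216.7/1027.2 = 118.45 %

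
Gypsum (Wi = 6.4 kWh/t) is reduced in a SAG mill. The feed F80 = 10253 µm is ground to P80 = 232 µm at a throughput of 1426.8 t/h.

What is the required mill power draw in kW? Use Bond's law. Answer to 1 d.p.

W = 10 Wi (1/√P80 − 1/√F80)  [Bond]
W = 10·6.4·(1/√232 − 1/√10253) = 10·6.4·(0.055777) = 3.5698 kWh/t
Power = W × throughput = 3.5698 kWh/t × 1426.8 t/h = 5093.3 kW

P = 5093.3 kW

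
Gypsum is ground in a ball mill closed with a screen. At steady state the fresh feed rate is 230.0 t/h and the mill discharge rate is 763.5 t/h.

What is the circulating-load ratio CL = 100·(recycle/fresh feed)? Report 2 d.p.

Discharge = new feed + return, hence
R = M − F = 763.5 − 230.0 = 533.5 t/h
CL = 100·R/F = 100·533.5/230.0 = 231.96 %

CL = 231.96 %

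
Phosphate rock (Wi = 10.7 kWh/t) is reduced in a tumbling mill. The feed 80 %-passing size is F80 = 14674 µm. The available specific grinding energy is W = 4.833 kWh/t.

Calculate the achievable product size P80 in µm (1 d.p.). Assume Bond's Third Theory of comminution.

P80 = 350.4 µm

Bond: W = 10·Wi·(1/√P80 − 1/√F80)
⇒ 1/√P80 = W/(10·Wi) + 1/√F80
  = 4.8330/(10·10.7) + 1/√14674 = 0.045168 + 0.008255 = 0.053423
P80 = (1/0.053423)² = 18.7184² = 350.38 µm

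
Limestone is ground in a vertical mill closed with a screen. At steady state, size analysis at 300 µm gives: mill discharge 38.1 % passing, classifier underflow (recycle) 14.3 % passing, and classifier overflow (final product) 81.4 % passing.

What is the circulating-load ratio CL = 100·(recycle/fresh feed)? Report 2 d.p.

Two-product formula at 300 µm:
(1+r)·d = r·u + o ⇒ r = (o−d)/(d−u)
r = (81.4 − 38.1)/(38.1 − 14.3) = 43.3/23.8 = 1.8193
CL = 100·r = 181.93 %

CL = 181.93 %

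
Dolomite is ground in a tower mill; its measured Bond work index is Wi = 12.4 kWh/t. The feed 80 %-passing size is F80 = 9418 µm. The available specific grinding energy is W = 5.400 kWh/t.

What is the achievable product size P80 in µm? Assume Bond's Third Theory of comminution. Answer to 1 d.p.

P80 = 344.8 µm

W = 10·Wi·[P80^(−½) − F80^(−½)]
1/√P80 = 1/√F80 + W/(10·Wi)
  = 5.4000/(10·12.4) + 1/√9418 = 0.043548 + 0.010304 = 0.053853
P80 = (1/0.053853)² = 18.5692² = 344.81 µm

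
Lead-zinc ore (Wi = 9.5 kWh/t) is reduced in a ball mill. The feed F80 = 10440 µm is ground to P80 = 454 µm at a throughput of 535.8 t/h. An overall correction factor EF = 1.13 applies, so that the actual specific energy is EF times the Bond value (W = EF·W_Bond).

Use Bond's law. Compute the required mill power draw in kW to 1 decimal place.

W = 10 Wi (P80^-0.5 − F80^-0.5)
W = 10·9.5·(1/√454 − 1/√10440) = 10·9.5·(0.037145) = 3.5288 kWh/t
With EF = 1.13: W = 3.5288·1.13 = 3.9876 kWh/t
Power = W × throughput = 3.9876 kWh/t × 535.8 t/h = 2136.5 kW

P = 2136.5 kW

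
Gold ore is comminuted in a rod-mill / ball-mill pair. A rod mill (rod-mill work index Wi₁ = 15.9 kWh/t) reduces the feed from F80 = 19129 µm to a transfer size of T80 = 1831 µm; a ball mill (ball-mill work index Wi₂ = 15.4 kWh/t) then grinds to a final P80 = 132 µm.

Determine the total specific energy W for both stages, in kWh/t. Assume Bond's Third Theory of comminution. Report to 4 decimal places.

W = 10 Wi / √P80 − 10 Wi / √F80
Stage 1 (19129→1831 µm, Wi₁=15.9): W₁ = 10·15.9·(0.023370 − 0.007230) = 2.5662 kWh/t
Stage 2 (1831→132 µm, Wi₂=15.4): W₂ = 10·15.4·(0.087039 − 0.023370) = 9.8050 kWh/t
W = W₁ + W₂ = 2.5662 + 9.8050 = 12.3712 kWh/t

W = 12.3712 kWh/t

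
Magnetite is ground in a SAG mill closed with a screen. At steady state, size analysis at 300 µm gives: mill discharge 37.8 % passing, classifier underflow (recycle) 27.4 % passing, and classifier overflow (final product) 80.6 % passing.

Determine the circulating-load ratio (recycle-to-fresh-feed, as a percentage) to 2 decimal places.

CL = 411.54 %

Two-product formula at 300 µm:
(1+r)d = ru + o → r = (o−d)/(d−u)
r = (80.6 − 37.8)/(37.8 − 27.4) = 42.8/10.4 = 4.1154
CL = 100·r = 411.54 %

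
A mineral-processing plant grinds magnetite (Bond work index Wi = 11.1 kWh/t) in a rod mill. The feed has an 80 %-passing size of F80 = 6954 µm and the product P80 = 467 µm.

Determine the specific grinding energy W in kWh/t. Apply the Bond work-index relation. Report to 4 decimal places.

W = 3.8054 kWh/t

W = 10 Wi (P80^-0.5 − F80^-0.5)
1/√467 = 0.046274;  1/√6954 = 0.011992
W = 10·11.1·(0.046274 − 0.011992) = 3.8054 kWh/t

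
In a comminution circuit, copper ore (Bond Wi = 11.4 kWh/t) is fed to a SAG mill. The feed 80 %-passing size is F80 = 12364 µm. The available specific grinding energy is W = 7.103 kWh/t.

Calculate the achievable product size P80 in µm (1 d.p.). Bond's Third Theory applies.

W = 10 Wi (P80^-0.5 − F80^-0.5)
1/√P80 = 1/√F80 + W/(10·Wi)
  = 7.1030/(10·11.4) + 1/√12364 = 0.062307 + 0.008993 = 0.071300
P80 = (1/0.071300)² = 14.0252² = 196.71 µm

P80 = 196.7 µm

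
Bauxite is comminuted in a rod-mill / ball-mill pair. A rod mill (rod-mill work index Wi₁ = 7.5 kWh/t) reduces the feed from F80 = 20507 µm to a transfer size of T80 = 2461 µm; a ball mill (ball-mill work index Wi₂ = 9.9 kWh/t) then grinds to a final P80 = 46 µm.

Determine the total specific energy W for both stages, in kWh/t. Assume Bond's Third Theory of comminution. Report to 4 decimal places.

Bond:  W = 10 Wi (1/√P − 1/√F)
Stage 1 (20507→2461 µm, Wi₁=7.5): W₁ = 10·7.5·(0.020158 − 0.006983) = 0.9881 kWh/t
Stage 2 (2461→46 µm, Wi₂=9.9): W₂ = 10·9.9·(0.147442 − 0.020158) = 12.6011 kWh/t
W = W₁ + W₂ = 0.9881 + 12.6011 = 13.5892 kWh/t

W = 13.5892 kWh/t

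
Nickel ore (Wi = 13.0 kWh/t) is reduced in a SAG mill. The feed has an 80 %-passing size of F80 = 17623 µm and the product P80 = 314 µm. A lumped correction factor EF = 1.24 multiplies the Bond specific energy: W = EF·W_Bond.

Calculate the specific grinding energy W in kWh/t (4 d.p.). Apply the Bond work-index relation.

W = 7.8827 kWh/t

W = 10 Wi / √P80 − 10 Wi / √F80
1/√314 = 0.056433;  1/√17623 = 0.007533
W = 10·13.0·(0.056433 − 0.007533) = 6.3571 kWh/t
With EF = 1.24: W = 6.3571·1.24 = 7.8827 kWh/t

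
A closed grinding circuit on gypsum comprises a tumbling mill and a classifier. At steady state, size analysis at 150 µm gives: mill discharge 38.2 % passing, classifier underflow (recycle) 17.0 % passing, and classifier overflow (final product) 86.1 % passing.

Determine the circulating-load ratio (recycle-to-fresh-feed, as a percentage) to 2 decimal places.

Mass balance on the −150 µm fraction:
(1+r)d = ru + o → r = (o−d)/(d−u)
r = (86.1 − 38.2)/(38.2 − 17.0) = 47.9/21.2 = 2.2594
CL = 100·r = 225.94 %

CL = 225.94 %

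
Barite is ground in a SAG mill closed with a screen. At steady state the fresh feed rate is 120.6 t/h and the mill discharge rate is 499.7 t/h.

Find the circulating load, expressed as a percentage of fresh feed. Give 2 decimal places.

Discharge = new feed + return, hence
R = M − F = 499.7 − 120.6 = 379.1 t/h
CL = 100·R/F = 100·379.1/120.6 = 314.34 %

CL = 314.34 %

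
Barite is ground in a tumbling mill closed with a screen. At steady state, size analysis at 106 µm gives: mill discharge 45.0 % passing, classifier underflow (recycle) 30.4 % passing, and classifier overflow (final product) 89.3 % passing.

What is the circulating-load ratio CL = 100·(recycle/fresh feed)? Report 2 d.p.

CL = 303.42 %

Mass balance on the −106 µm fraction:
d + r·d = r·u + o → r(d−u) = o−d
r = (89.3 − 45.0)/(45.0 − 30.4) = 44.3/14.6 = 3.0342
CL = 100·r = 303.42 %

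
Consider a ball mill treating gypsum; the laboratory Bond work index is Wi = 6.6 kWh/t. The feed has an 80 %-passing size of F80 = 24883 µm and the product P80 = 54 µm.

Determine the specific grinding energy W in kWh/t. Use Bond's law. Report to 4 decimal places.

W = 8.5631 kWh/t

W_Bond = 10·Wi·(1/√P₈₀ − 1/√F₈₀)
1/√54 = 0.136083;  1/√24883 = 0.006339
W = 10·6.6·(0.136083 − 0.006339) = 8.5631 kWh/t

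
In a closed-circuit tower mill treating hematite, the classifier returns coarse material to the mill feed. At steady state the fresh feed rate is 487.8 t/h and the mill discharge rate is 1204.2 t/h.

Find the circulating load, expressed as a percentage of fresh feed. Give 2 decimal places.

CL = 146.86 %

M = F + R at steady state, so:
R = M − F = 1204.2 − 487.8 = 716.4 t/h
CL = 100·R/F = 100·716.4/487.8 = 146.86 %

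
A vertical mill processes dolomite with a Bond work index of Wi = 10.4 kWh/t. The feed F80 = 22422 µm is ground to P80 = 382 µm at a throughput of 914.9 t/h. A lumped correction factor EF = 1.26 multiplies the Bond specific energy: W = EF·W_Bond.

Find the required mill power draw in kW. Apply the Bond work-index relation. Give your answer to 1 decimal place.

W = 10·Wi·[P80^(−½) − F80^(−½)]
W = 10·10.4·(1/√382 − 1/√22422) = 10·10.4·(0.044486) = 4.6266 kWh/t
Corrected W = EF·W_Bond = 1.26·4.6266 = 5.8295 kWh/t
P_mill = W·ṁ = 5.8295·914.9 = 5333.4 kW

P = 5333.4 kW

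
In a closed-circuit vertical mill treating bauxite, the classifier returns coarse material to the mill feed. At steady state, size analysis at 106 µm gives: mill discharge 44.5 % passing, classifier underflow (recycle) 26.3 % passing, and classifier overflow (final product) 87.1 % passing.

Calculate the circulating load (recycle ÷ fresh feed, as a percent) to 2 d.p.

CL = 234.07 %

Mass balance on the −106 µm fraction:
r = (o − d)/(d − u)
r = (87.1 − 44.5)/(44.5 − 26.3) = 42.6/18.2 = 2.3407
CL = 100·r = 234.07 %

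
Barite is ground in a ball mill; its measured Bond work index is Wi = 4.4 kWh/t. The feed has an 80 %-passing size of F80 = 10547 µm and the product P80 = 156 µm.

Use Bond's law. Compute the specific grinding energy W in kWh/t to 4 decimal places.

W = 3.0944 kWh/t

Bond: W = 10·Wi·(1/√P80 − 1/√F80)
1/√156 = 0.080064;  1/√10547 = 0.009737
W = 10·4.4·(0.080064 − 0.009737) = 3.0944 kWh/t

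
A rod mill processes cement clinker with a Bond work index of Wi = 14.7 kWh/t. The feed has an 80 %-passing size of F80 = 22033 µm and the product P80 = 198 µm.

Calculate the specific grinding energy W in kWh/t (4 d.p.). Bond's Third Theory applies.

W = 9.4565 kWh/t

Bond:  W = 10 Wi (1/√P − 1/√F)
1/√198 = 0.071067;  1/√22033 = 0.006737
W = 10·14.7·(0.071067 − 0.006737) = 9.4565 kWh/t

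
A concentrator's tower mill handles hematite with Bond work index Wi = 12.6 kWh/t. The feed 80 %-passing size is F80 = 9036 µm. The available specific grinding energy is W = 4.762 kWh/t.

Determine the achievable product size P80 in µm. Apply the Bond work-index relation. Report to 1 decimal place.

W = 10·Wi·[P80^(−½) − F80^(−½)]
⇒ 1/√P80 = W/(10 Wi) + 1/√F80
  = 4.7620/(10·12.6) + 1/√9036 = 0.037794 + 0.010520 = 0.048314
P80 = (1/0.048314)² = 20.6981² = 428.41 µm

P80 = 428.4 µm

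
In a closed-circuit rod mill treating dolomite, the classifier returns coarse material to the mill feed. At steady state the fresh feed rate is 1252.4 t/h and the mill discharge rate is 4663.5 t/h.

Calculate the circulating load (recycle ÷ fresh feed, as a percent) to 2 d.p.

CL = 272.37 %

Mill node: discharge = fresh + recycle.
R = M − F = 4663.5 − 1252.4 = 3411.1 t/h
CL = 100·R/F = 100·3411.1/1252.4 = 272.37 %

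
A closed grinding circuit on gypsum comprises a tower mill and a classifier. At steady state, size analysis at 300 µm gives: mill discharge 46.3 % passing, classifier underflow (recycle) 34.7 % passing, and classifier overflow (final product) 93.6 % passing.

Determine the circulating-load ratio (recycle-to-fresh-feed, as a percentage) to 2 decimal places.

Two-product formula at 300 µm:
(1+r)d = ru + o → r = (o−d)/(d−u)
r = (93.6 − 46.3)/(46.3 − 34.7) = 47.3/11.6 = 4.0776
CL = 100·r = 407.76 %

CL = 407.76 %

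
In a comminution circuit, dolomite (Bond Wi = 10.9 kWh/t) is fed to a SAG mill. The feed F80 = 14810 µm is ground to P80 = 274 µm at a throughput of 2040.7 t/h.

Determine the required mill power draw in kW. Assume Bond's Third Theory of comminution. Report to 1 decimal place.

W = 10 Wi / √P80 − 10 Wi / √F80
W = 10·10.9·(1/√274 − 1/√14810) = 10·10.9·(0.052195) = 5.6893 kWh/t
P = W·T = 5.6893·2040.7 = 11610.1 kW

P = 11610.1 kW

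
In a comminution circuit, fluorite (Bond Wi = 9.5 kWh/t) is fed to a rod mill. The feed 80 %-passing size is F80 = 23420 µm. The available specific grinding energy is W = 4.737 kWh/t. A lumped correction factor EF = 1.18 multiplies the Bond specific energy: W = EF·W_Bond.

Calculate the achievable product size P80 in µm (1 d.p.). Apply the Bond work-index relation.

P80 = 420.1 µm

W = 10·Wi·(P80^(-½) − F80^(-½))
W_Bond = W / EF = 4.737 / 1.18 = 4.0144 kWh/t
⇒ 1/√P80 = W_Bond/(10 Wi) + 1/√F80
  = 4.0144/(10·9.5) + 1/√23420 = 0.042257 + 0.006534 = 0.048791
P80 = (1/0.048791)² = 20.4954² = 420.06 µm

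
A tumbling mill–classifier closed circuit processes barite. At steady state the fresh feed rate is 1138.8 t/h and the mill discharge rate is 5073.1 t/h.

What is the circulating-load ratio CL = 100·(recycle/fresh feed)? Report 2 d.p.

CL = 345.48 %

Steady state: M = F + R.
R = M − F = 5073.1 − 1138.8 = 3934.3 t/h
CL = 100·R/F = 100·3934.3/1138.8 = 345.48 %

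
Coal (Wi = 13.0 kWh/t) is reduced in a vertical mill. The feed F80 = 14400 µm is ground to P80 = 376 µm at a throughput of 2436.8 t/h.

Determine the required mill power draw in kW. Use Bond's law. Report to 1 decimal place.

P = 13697.0 kW

W = 10 Wi (1/√P80 − 1/√F80)  [Bond]
W = 10·13.0·(1/√376 − 1/√14400) = 10·13.0·(0.043238) = 5.6209 kWh/t
P = W·T = 5.6209·2436.8 = 13697.0 kW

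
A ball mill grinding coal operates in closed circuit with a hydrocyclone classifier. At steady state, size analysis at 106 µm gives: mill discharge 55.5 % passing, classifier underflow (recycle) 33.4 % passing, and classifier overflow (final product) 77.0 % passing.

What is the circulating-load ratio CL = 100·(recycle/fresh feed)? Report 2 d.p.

Two-product formula at 106 µm:
r = (o − d)/(d − u)
r = (77.0 − 55.5)/(55.5 − 33.4) = 21.5/22.1 = 0.9729
CL = 100·r = 97.29 %

CL = 97.29 %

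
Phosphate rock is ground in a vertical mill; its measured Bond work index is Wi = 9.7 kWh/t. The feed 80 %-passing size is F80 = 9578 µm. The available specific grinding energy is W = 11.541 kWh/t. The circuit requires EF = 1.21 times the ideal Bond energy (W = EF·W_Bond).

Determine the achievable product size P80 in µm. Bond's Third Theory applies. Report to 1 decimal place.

P80 = 84.9 µm

W = 10 Wi / √P80 − 10 Wi / √F80
W_Bond = W / EF = 11.541 / 1.21 = 9.5380 kWh/t
⇒ 1/√P80 = W_Bond/(10 Wi) + 1/√F80
  = 9.5380/(10·9.7) + 1/√9578 = 0.098330 + 0.010218 = 0.108548
P80 = (1/0.108548)² = 9.2125² = 84.87 µm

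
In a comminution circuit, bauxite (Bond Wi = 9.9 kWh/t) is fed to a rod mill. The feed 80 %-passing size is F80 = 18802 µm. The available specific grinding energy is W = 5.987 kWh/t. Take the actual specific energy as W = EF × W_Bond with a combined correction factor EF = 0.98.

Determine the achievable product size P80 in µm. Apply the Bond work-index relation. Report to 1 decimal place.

W = 10 Wi (1/√P80 − 1/√F80)  [Bond]
W_Bond = W / EF = 5.987 / 0.98 = 6.1092 kWh/t
P80^-0.5 = F80^-0.5 + W_Bond/(10 Wi)
  = 6.1092/(10·9.9) + 1/√18802 = 0.061709 + 0.007293 = 0.069002
P80 = (1/0.069002)² = 14.4924² = 210.03 µm

P80 = 210.0 µm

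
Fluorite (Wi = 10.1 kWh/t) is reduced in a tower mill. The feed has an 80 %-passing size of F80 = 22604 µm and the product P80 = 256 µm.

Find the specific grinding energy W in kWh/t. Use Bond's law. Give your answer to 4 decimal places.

W = 5.6407 kWh/t

W = 10 Wi (P80^-0.5 − F80^-0.5)
1/√256 = 0.062500;  1/√22604 = 0.006651
W = 10·10.1·(0.062500 − 0.006651) = 5.6407 kWh/t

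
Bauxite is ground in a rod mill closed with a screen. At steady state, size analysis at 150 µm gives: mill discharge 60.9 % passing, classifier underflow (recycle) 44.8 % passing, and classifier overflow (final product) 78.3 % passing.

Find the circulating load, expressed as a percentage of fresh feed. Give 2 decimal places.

Balance %-passing 150 µm (r = R/F):
d + r·d = r·u + o → r(d−u) = o−d
r = (78.3 − 60.9)/(60.9 − 44.8) = 17.4/16.1 = 1.0807
CL = 100·r = 108.07 %

CL = 108.07 %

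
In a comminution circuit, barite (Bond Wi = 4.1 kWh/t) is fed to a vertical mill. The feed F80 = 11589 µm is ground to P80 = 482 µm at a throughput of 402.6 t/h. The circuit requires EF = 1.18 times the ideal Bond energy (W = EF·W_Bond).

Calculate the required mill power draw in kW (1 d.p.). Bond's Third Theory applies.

W = 10 Wi (1/√P80 − 1/√F80)  [Bond]
W = 10·4.1·(1/√482 − 1/√11589) = 10·4.1·(0.036260) = 1.4866 kWh/t
W_actual = 1.18 × 1.4866 = 1.7542 kWh/t
P_mill = W·ṁ = 1.7542·402.6 = 706.3 kW

P = 706.3 kW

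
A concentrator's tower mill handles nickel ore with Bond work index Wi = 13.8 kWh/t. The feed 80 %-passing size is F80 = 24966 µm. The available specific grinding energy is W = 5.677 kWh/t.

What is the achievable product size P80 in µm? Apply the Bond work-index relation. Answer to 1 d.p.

P80 = 443.8 µm

W = 10·Wi·(P80^(-½) − F80^(-½))
⇒ 1/√P80 = W/(10 Wi) + 1/√F80
  = 5.6770/(10·13.8) + 1/√24966 = 0.041138 + 0.006329 = 0.047467
P80 = (1/0.047467)² = 21.0675² = 443.84 µm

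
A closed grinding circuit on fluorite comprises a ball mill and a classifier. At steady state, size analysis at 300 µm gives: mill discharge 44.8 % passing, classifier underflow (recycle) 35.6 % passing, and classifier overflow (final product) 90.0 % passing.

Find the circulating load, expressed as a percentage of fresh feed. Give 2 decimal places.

CL = 491.30 %

Let r = R/F. Size balance at 300 µm:
d + r·d = r·u + o → r(d−u) = o−d
r = (90.0 − 44.8)/(44.8 − 35.6) = 45.2/9.2 = 4.9130
CL = 100·r = 491.30 %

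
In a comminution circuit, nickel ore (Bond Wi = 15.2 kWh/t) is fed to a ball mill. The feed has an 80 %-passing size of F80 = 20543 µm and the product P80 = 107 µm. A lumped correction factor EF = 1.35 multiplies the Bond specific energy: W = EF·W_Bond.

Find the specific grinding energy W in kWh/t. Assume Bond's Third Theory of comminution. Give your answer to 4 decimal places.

W_Bond = 10·Wi·(1/√P₈₀ − 1/√F₈₀)
1/√107 = 0.096674;  1/√20543 = 0.006977
W = 10·15.2·(0.096674 − 0.006977) = 13.6339 kWh/t
With EF = 1.35: W = 13.6339·1.35 = 18.4058 kWh/t

W = 18.4058 kWh/t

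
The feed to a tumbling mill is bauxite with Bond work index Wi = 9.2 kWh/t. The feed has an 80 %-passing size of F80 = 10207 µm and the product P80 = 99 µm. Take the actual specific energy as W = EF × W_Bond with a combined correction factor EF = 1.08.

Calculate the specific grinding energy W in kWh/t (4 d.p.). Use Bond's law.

W = 10·Wi·[P80^(−½) − F80^(−½)]
1/√99 = 0.100504;  1/√10207 = 0.009898
W = 10·9.2·(0.100504 − 0.009898) = 8.3357 kWh/t
Corrected W = EF·W_Bond = 1.08·8.3357 = 9.0026 kWh/t

W = 9.0026 kWh/t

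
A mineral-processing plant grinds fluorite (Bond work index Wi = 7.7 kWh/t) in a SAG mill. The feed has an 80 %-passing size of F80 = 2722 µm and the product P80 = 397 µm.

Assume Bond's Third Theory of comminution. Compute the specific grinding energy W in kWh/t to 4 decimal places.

W = 2.3887 kWh/t

W = 10·Wi·(P80^(-½) − F80^(-½))
1/√397 = 0.050189;  1/√2722 = 0.019167
W = 10·7.7·(0.050189 − 0.019167) = 2.3887 kWh/t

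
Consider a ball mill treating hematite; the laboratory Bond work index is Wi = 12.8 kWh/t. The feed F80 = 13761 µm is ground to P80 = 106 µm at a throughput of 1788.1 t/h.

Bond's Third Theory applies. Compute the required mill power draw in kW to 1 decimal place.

W = 10·Wi·(P80^(-½) − F80^(-½))
W = 10·12.8·(1/√106 − 1/√13761) = 10·12.8·(0.088604) = 11.3413 kWh/t
P_mill = W·ṁ = 11.3413·1788.1 = 20279.4 kW

P = 20279.4 kW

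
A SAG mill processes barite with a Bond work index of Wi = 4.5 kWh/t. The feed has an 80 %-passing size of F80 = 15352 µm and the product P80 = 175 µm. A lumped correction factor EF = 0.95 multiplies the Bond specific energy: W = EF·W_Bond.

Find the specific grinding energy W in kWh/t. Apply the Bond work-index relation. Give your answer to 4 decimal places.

W = 2.8866 kWh/t

W_Bond = 10·Wi·(1/√P₈₀ − 1/√F₈₀)
1/√175 = 0.075593;  1/√15352 = 0.008071
W = 10·4.5·(0.075593 − 0.008071) = 3.0385 kWh/t
Corrected W = EF·W_Bond = 0.95·3.0385 = 2.8866 kWh/t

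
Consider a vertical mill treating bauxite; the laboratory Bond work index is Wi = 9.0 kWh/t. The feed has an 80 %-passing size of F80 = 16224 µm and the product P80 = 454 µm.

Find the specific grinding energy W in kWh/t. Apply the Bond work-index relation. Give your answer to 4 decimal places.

W = 10 Wi (P80^-0.5 − F80^-0.5)
1/√454 = 0.046932;  1/√16224 = 0.007851
W = 10·9.0·(0.046932 − 0.007851) = 3.5173 kWh/t

W = 3.5173 kWh/t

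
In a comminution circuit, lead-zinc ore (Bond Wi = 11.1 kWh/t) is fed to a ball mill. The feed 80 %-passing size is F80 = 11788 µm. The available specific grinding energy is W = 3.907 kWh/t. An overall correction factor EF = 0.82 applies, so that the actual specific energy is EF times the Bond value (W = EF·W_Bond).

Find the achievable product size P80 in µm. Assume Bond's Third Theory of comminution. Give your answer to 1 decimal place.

W = 10·Wi·(P80^(-½) − F80^(-½))
W_Bond = W / EF = 3.907 / 0.82 = 4.7646 kWh/t
P80^-0.5 = F80^-0.5 + W_Bond/(10 Wi)
  = 4.7646/(10·11.1) + 1/√11788 = 0.042925 + 0.009210 = 0.052135
P80 = (1/0.052135)² = 19.1809² = 367.91 µm

P80 = 367.9 µm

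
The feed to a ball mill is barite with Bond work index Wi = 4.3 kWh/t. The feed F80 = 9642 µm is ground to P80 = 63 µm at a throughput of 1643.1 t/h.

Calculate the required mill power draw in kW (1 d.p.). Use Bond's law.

P = 8181.9 kW

Bond:  W = 10 Wi (1/√P − 1/√F)
W = 10·4.3·(1/√63 − 1/√9642) = 10·4.3·(0.115804) = 4.9796 kWh/t
Power = W × throughput = 4.9796 kWh/t × 1643.1 t/h = 8181.9 kW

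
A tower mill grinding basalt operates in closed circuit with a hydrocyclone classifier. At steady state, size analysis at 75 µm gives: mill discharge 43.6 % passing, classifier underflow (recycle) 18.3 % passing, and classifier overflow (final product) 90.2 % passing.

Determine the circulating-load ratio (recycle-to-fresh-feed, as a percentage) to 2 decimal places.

CL = 184.19 %

Classifier node, passing 75 µm:
Fd + Rd = Ru + Fo ⇒ R/F = (o−d)/(d−u)
r = (90.2 − 43.6)/(43.6 − 18.3) = 46.6/25.3 = 1.8419
CL = 100·r = 184.19 %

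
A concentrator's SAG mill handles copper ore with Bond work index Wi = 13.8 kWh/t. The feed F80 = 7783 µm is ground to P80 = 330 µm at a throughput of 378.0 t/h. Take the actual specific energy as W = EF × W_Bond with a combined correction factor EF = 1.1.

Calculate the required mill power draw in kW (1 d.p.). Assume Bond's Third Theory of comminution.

W = 10 Wi / √P80 − 10 Wi / √F80
W = 10·13.8·(1/√330 − 1/√7783) = 10·13.8·(0.043713) = 6.0324 kWh/t
Corrected W = EF·W_Bond = 1.1·6.0324 = 6.6356 kWh/t
Power = W × throughput = 6.6356 kWh/t × 378.0 t/h = 2508.3 kW

P = 2508.3 kW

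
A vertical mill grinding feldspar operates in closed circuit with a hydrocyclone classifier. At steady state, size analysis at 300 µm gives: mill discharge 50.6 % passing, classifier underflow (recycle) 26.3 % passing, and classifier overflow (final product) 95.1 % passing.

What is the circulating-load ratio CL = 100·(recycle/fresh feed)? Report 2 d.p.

CL = 183.13 %

Balance %-passing 300 µm (r = R/F):
r = (o − d)/(d − u)
r = (95.1 − 50.6)/(50.6 − 26.3) = 44.5/24.3 = 1.8313
CL = 100·r = 183.13 %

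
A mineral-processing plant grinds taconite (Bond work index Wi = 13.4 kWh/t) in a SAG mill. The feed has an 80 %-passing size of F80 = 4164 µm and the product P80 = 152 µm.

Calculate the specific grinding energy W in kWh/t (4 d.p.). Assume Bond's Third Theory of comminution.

Bond:  W = 10 Wi (1/√P − 1/√F)
1/√152 = 0.081111;  1/√4164 = 0.015497
W = 10·13.4·(0.081111 − 0.015497) = 8.7923 kWh/t

W = 8.7923 kWh/t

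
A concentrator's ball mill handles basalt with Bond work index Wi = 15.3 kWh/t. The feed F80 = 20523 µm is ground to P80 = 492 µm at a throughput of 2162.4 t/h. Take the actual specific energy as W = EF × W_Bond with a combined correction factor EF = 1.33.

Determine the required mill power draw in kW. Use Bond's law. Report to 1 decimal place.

W = 10 Wi / √P80 − 10 Wi / √F80
W = 10·15.3·(1/√492 − 1/√20523) = 10·15.3·(0.038103) = 5.8298 kWh/t
Apply correction: 5.8298 × 1.33 = 7.7536 kWh/t
Power = W × throughput = 7.7536 kWh/t × 2162.4 t/h = 16766.4 kW

P = 16766.4 kW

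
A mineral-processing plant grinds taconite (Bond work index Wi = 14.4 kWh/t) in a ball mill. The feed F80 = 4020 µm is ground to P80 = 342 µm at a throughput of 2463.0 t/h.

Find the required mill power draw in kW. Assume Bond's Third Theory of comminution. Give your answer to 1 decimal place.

Bond:  W = 10 Wi (1/√P − 1/√F)
W = 10·14.4·(1/√342 − 1/√4020) = 10·14.4·(0.038302) = 5.5155 kWh/t
P = W·T = 5.5155·2463.0 = 13584.6 kW

P = 13584.6 kW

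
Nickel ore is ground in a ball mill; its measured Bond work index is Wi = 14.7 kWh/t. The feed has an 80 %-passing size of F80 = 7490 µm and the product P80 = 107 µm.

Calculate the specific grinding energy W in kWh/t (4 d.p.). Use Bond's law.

W = 12.5125 kWh/t

W_Bond = 10·Wi·(1/√P₈₀ − 1/√F₈₀)
1/√107 = 0.096674;  1/√7490 = 0.011555
W = 10·14.7·(0.096674 − 0.011555) = 12.5125 kWh/t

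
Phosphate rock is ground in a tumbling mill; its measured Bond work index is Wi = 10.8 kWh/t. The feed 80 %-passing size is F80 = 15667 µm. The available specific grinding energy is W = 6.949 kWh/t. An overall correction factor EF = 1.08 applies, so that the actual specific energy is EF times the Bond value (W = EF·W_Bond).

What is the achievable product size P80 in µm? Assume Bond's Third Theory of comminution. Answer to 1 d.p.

W = 10·Wi·[P80^(−½) − F80^(−½)]
W_Bond = W / EF = 6.949 / 1.08 = 6.4343 kWh/t
P80^(−½) = W_Bond/(10 Wi) + F80^(−½)
  = 6.4343/(10·10.8) + 1/√15667 = 0.059576 + 0.007989 = 0.067566
P80 = (1/0.067566)² = 14.8004² = 219.05 µm

P80 = 219.1 µm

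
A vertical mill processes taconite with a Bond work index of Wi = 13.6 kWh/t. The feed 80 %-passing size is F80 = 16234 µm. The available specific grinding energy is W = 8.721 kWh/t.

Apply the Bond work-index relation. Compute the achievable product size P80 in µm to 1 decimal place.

Bond: W = 10·Wi·(1/√P80 − 1/√F80)
P80^-0.5 = F80^-0.5 + W/(10 Wi)
  = 8.7210/(10·13.6) + 1/√16234 = 0.064125 + 0.007849 = 0.071974
P80 = (1/0.071974)² = 13.8940² = 193.04 µm

P80 = 193.0 µm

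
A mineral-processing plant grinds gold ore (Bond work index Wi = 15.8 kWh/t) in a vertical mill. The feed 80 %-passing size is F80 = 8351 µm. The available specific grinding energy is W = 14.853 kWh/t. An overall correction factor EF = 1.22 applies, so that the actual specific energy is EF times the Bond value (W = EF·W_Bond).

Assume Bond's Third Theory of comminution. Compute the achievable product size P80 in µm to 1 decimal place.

W = 10·Wi·(P80^(-½) − F80^(-½))
W_Bond = W / EF = 14.853 / 1.22 = 12.1746 kWh/t
1/√P80 = 1/√F80 + W_Bond/(10·Wi)
  = 12.1746/(10·15.8) + 1/√8351 = 0.077054 + 0.010943 = 0.087997
P80 = (1/0.087997)² = 11.3640² = 129.14 µm

P80 = 129.1 µm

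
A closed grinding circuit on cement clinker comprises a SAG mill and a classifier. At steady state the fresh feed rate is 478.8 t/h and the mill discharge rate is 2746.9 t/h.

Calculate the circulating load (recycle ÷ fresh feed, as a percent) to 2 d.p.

M = F + R at steady state, so:
R = M − F = 2746.9 − 478.8 = 2268.1 t/h
CL = 100·R/F = 100·2268.1/478.8 = 473.71 %

CL = 473.71 %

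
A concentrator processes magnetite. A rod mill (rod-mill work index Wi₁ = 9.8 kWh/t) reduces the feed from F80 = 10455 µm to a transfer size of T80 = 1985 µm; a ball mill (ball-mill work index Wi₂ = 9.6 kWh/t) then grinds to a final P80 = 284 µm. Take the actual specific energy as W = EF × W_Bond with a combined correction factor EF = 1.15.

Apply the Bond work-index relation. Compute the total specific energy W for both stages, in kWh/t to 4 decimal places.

W = 10·Wi·(P80^(-½) − F80^(-½))
Stage 1 (10455→1985 µm, Wi₁=9.8): W₁ = 10·9.8·(0.022445 − 0.009780) = 1.2412 kWh/t
Stage 2 (1985→284 µm, Wi₂=9.6): W₂ = 10·9.6·(0.059339 − 0.022445) = 3.5418 kWh/t
W = W₁ + W₂ = 1.2412 + 3.5418 = 4.7830 kWh/t
With EF = 1.15: W = 4.7830·1.15 = 5.5005 kWh/t

W = 5.5005 kWh/t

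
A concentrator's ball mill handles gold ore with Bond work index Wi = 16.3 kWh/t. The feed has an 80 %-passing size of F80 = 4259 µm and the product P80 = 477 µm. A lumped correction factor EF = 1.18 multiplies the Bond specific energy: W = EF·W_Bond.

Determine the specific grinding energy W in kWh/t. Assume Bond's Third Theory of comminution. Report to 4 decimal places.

W = 5.8594 kWh/t

Bond:  W = 10 Wi (1/√P − 1/√F)
1/√477 = 0.045787;  1/√4259 = 0.015323
W = 10·16.3·(0.045787 − 0.015323) = 4.9656 kWh/t
W_actual = 1.18 × 4.9656 = 5.8594 kWh/t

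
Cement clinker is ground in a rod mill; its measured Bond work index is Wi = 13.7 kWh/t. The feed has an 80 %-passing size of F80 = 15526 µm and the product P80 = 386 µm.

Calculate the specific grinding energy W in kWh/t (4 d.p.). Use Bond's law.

W = 5.8736 kWh/t

W = 10·Wi·[P80^(−½) − F80^(−½)]
1/√386 = 0.050899;  1/√15526 = 0.008025
W = 10·13.7·(0.050899 − 0.008025) = 5.8736 kWh/t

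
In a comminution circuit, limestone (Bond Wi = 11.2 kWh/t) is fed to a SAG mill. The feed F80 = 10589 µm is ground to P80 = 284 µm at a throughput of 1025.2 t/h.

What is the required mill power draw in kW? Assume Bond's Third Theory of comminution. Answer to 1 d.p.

P = 5697.6 kW

W = 10·Wi·[P80^(−½) − F80^(−½)]
W = 10·11.2·(1/√284 − 1/√10589) = 10·11.2·(0.049621) = 5.5576 kWh/t
Power = W × throughput = 5.5576 kWh/t × 1025.2 t/h = 5697.6 kW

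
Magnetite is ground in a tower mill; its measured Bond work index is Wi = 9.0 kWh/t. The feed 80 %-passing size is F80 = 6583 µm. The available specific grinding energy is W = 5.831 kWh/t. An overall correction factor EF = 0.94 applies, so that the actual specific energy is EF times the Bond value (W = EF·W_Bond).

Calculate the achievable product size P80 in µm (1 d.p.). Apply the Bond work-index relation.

W = 10 Wi / √P80 − 10 Wi / √F80
W_Bond = W / EF = 5.831 / 0.94 = 6.2032 kWh/t
⇒ 1/√P80 = W_Bond/(10 Wi) + 1/√F80
  = 6.2032/(10·9.0) + 1/√6583 = 0.068924 + 0.012325 = 0.081249
P80 = (1/0.081249)² = 12.3078² = 151.48 µm

P80 = 151.5 µm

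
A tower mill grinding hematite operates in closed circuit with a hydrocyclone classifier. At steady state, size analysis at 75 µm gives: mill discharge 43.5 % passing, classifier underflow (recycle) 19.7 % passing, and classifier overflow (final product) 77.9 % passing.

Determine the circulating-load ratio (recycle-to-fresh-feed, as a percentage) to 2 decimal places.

CL = 144.54 %

Mass balance on the −75 µm fraction:
Fd + Rd = Ru + Fo ⇒ R/F = (o−d)/(d−u)
r = (77.9 − 43.5)/(43.5 − 19.7) = 34.4/23.8 = 1.4454
CL = 100·r = 144.54 %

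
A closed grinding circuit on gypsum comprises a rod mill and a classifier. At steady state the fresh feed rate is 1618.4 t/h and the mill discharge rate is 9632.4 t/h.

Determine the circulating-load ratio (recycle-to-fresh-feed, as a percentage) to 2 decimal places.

CL = 495.18 %

Mill node: discharge = fresh + recycle.
R = M − F = 9632.4 − 1618.4 = 8014.0 t/h
CL = 100·R/F = 100·8014.0/1618.4 = 495.18 %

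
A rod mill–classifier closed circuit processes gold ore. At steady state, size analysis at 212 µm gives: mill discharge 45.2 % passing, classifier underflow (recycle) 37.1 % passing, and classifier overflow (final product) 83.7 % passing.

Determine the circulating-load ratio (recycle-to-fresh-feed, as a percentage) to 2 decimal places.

Balance %-passing 212 µm (r = R/F):
(1+r)d = ru + o → r = (o−d)/(d−u)
r = (83.7 − 45.2)/(45.2 − 37.1) = 38.5/8.1 = 4.7531
CL = 100·r = 475.31 %

CL = 475.31 %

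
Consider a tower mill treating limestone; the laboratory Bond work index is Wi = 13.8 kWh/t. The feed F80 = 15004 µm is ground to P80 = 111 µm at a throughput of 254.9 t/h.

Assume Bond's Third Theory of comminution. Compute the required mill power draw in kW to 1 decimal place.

W_Bond = 10·Wi·(1/√P₈₀ − 1/√F₈₀)
W = 10·13.8·(1/√111 − 1/√15004) = 10·13.8·(0.086752) = 11.9718 kWh/t
P_mill = W·ṁ = 11.9718·254.9 = 3051.6 kW

P = 3051.6 kW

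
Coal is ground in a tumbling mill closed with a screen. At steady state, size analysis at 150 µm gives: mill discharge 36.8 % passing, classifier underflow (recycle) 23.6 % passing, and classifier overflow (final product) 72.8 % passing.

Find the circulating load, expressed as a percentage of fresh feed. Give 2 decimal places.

CL = 272.73 %

Let r = R/F. Size balance at 150 µm:
r = (o − d)/(d − u)
r = (72.8 − 36.8)/(36.8 − 23.6) = 36.0/13.2 = 2.7273
CL = 100·r = 272.73 %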